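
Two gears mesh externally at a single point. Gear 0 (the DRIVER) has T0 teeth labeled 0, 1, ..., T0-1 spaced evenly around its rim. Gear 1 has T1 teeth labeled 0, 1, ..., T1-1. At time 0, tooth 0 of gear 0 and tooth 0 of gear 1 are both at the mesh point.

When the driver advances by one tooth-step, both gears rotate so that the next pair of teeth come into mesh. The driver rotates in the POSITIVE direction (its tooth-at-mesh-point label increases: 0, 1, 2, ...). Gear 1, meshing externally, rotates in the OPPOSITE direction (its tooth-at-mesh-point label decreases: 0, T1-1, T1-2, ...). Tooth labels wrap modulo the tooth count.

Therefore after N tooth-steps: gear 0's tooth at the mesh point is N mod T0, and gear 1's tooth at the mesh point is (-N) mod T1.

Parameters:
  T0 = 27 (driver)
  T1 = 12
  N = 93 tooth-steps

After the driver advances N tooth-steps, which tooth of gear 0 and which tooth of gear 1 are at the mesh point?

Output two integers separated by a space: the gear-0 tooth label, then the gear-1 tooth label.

Gear 0 (driver, T0=27): tooth at mesh = N mod T0
  93 = 3 * 27 + 12, so 93 mod 27 = 12
  gear 0 tooth = 12
Gear 1 (driven, T1=12): tooth at mesh = (-N) mod T1
  93 = 7 * 12 + 9, so 93 mod 12 = 9
  (-93) mod 12 = (-9) mod 12 = 12 - 9 = 3
Mesh after 93 steps: gear-0 tooth 12 meets gear-1 tooth 3

Answer: 12 3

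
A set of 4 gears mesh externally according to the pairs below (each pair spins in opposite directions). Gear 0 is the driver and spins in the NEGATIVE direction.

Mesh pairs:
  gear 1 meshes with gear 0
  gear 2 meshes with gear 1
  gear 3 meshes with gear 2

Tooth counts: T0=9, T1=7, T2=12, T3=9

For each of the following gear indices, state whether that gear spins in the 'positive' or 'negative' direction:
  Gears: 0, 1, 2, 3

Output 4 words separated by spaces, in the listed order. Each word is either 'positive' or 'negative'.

Answer: negative positive negative positive

Derivation:
Gear 0 (driver): negative (depth 0)
  gear 1: meshes with gear 0 -> depth 1 -> positive (opposite of gear 0)
  gear 2: meshes with gear 1 -> depth 2 -> negative (opposite of gear 1)
  gear 3: meshes with gear 2 -> depth 3 -> positive (opposite of gear 2)
Queried indices 0, 1, 2, 3 -> negative, positive, negative, positive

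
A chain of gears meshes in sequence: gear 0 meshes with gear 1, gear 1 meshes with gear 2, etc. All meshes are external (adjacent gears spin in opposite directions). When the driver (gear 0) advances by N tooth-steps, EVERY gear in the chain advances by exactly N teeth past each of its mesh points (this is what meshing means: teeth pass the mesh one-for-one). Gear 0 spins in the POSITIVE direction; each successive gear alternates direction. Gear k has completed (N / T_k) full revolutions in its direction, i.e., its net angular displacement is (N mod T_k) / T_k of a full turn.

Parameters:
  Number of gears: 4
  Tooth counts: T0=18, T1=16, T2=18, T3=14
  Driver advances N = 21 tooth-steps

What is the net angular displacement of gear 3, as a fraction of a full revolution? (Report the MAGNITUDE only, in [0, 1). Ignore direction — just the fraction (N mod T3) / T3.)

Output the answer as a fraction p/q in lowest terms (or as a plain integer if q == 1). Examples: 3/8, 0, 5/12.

Answer: 1/2

Derivation:
Chain of 4 gears, tooth counts: [18, 16, 18, 14]
  gear 0: T0=18, direction=positive, advance = 21 mod 18 = 3 teeth = 3/18 turn
  gear 1: T1=16, direction=negative, advance = 21 mod 16 = 5 teeth = 5/16 turn
  gear 2: T2=18, direction=positive, advance = 21 mod 18 = 3 teeth = 3/18 turn
  gear 3: T3=14, direction=negative, advance = 21 mod 14 = 7 teeth = 7/14 turn
Gear 3: 21 mod 14 = 7
Fraction = 7 / 14 = 1/2 (gcd(7,14)=7) = 1/2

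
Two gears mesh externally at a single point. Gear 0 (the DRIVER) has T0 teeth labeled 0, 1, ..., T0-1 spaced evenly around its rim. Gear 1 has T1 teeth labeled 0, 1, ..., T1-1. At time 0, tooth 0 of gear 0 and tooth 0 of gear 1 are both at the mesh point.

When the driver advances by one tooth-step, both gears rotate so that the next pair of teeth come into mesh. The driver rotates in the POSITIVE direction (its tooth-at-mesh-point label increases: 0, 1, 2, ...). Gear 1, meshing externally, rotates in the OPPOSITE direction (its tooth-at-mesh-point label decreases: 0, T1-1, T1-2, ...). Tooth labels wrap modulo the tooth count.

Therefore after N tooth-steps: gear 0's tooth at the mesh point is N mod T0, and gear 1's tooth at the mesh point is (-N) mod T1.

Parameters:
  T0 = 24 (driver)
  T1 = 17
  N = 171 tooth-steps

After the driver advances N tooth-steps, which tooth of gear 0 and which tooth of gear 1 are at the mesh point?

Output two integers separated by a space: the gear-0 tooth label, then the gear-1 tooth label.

Answer: 3 16

Derivation:
Gear 0 (driver, T0=24): tooth at mesh = N mod T0
  171 = 7 * 24 + 3, so 171 mod 24 = 3
  gear 0 tooth = 3
Gear 1 (driven, T1=17): tooth at mesh = (-N) mod T1
  171 = 10 * 17 + 1, so 171 mod 17 = 1
  (-171) mod 17 = (-1) mod 17 = 17 - 1 = 16
Mesh after 171 steps: gear-0 tooth 3 meets gear-1 tooth 16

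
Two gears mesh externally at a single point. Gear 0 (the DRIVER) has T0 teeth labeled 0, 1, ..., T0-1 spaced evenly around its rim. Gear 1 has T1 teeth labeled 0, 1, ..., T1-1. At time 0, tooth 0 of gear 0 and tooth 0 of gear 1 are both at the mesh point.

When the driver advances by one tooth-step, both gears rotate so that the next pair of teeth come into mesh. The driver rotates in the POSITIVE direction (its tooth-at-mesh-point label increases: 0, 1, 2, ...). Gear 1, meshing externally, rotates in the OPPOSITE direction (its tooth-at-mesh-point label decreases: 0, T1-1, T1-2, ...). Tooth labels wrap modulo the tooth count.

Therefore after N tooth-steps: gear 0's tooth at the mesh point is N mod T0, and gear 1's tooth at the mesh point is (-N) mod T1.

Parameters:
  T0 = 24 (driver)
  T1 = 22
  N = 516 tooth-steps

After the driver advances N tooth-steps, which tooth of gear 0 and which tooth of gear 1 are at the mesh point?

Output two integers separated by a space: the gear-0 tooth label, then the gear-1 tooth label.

Gear 0 (driver, T0=24): tooth at mesh = N mod T0
  516 = 21 * 24 + 12, so 516 mod 24 = 12
  gear 0 tooth = 12
Gear 1 (driven, T1=22): tooth at mesh = (-N) mod T1
  516 = 23 * 22 + 10, so 516 mod 22 = 10
  (-516) mod 22 = (-10) mod 22 = 22 - 10 = 12
Mesh after 516 steps: gear-0 tooth 12 meets gear-1 tooth 12

Answer: 12 12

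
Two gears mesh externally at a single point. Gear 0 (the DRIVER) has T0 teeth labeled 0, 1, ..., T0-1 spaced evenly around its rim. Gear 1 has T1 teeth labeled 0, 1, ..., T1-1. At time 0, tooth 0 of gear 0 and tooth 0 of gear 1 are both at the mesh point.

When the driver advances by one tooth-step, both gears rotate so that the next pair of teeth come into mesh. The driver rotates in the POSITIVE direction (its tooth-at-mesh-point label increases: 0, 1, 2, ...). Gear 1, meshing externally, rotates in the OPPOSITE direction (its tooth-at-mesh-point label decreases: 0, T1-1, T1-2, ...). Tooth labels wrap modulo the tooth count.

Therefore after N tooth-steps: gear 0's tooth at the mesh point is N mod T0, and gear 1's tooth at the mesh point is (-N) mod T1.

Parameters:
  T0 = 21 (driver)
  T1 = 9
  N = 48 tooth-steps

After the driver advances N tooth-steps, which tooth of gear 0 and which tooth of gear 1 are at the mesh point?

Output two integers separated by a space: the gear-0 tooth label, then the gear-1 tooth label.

Gear 0 (driver, T0=21): tooth at mesh = N mod T0
  48 = 2 * 21 + 6, so 48 mod 21 = 6
  gear 0 tooth = 6
Gear 1 (driven, T1=9): tooth at mesh = (-N) mod T1
  48 = 5 * 9 + 3, so 48 mod 9 = 3
  (-48) mod 9 = (-3) mod 9 = 9 - 3 = 6
Mesh after 48 steps: gear-0 tooth 6 meets gear-1 tooth 6

Answer: 6 6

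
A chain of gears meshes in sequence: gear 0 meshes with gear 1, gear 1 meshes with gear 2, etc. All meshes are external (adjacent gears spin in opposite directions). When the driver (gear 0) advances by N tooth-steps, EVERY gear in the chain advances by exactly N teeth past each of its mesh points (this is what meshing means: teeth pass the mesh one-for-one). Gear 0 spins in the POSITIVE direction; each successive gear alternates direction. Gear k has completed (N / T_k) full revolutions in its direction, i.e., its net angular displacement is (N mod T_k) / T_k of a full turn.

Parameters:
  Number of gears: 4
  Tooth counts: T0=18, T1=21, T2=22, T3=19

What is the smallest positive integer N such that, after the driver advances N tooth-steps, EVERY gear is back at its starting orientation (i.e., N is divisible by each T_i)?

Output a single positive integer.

Gear k returns to start when N is a multiple of T_k.
All gears at start simultaneously when N is a common multiple of [18, 21, 22, 19]; the smallest such N is lcm(18, 21, 22, 19).
Start: lcm = T0 = 18
Fold in T1=21: gcd(18, 21) = 3; lcm(18, 21) = 18 * 21 / 3 = 378 / 3 = 126
Fold in T2=22: gcd(126, 22) = 2; lcm(126, 22) = 126 * 22 / 2 = 2772 / 2 = 1386
Fold in T3=19: gcd(1386, 19) = 1; lcm(1386, 19) = 1386 * 19 / 1 = 26334 / 1 = 26334
Full cycle length = 26334

Answer: 26334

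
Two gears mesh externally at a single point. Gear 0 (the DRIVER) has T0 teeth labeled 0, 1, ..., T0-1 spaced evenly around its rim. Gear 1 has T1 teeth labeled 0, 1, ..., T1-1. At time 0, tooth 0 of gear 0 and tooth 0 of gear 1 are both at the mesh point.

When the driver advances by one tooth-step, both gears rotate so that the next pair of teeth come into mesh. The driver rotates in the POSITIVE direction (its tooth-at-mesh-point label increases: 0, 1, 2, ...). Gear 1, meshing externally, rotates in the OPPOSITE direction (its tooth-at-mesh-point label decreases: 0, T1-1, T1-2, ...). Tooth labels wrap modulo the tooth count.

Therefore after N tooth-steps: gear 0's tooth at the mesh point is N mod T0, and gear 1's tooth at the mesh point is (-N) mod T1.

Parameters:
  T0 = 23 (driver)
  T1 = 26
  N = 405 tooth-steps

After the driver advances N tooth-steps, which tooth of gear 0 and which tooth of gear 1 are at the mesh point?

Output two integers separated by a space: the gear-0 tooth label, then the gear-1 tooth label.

Gear 0 (driver, T0=23): tooth at mesh = N mod T0
  405 = 17 * 23 + 14, so 405 mod 23 = 14
  gear 0 tooth = 14
Gear 1 (driven, T1=26): tooth at mesh = (-N) mod T1
  405 = 15 * 26 + 15, so 405 mod 26 = 15
  (-405) mod 26 = (-15) mod 26 = 26 - 15 = 11
Mesh after 405 steps: gear-0 tooth 14 meets gear-1 tooth 11

Answer: 14 11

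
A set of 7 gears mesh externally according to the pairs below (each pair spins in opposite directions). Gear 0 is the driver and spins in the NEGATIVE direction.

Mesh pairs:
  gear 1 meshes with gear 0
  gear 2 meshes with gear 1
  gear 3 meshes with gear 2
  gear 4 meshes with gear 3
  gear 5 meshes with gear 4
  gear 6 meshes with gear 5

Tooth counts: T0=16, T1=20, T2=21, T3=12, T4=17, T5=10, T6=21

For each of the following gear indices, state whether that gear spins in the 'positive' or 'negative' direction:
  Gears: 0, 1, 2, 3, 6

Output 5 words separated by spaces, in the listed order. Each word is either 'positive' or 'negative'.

Answer: negative positive negative positive negative

Derivation:
Gear 0 (driver): negative (depth 0)
  gear 1: meshes with gear 0 -> depth 1 -> positive (opposite of gear 0)
  gear 2: meshes with gear 1 -> depth 2 -> negative (opposite of gear 1)
  gear 3: meshes with gear 2 -> depth 3 -> positive (opposite of gear 2)
  gear 4: meshes with gear 3 -> depth 4 -> negative (opposite of gear 3)
  gear 5: meshes with gear 4 -> depth 5 -> positive (opposite of gear 4)
  gear 6: meshes with gear 5 -> depth 6 -> negative (opposite of gear 5)
Queried indices 0, 1, 2, 3, 6 -> negative, positive, negative, positive, negative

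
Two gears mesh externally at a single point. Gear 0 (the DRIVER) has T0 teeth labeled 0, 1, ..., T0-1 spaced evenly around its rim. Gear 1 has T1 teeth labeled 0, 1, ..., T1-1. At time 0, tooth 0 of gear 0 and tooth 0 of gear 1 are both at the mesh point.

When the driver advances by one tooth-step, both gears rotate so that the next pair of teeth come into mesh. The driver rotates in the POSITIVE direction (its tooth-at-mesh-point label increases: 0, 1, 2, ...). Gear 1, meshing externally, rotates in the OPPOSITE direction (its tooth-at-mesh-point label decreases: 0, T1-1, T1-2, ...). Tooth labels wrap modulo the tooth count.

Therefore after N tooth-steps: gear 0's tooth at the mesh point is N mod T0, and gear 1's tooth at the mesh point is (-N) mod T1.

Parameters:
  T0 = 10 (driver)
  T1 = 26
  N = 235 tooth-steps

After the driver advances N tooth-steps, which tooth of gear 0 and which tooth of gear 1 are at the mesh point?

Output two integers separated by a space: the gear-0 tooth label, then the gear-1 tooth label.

Gear 0 (driver, T0=10): tooth at mesh = N mod T0
  235 = 23 * 10 + 5, so 235 mod 10 = 5
  gear 0 tooth = 5
Gear 1 (driven, T1=26): tooth at mesh = (-N) mod T1
  235 = 9 * 26 + 1, so 235 mod 26 = 1
  (-235) mod 26 = (-1) mod 26 = 26 - 1 = 25
Mesh after 235 steps: gear-0 tooth 5 meets gear-1 tooth 25

Answer: 5 25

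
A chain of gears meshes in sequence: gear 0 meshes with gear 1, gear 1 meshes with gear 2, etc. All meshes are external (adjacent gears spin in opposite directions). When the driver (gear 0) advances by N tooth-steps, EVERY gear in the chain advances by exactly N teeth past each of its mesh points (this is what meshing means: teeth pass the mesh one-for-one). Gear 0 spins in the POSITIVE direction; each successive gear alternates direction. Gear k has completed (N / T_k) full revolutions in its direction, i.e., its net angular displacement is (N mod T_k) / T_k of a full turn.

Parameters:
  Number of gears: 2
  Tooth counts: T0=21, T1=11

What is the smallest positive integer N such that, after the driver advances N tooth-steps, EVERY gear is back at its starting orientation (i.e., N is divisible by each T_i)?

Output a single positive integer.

Gear k returns to start when N is a multiple of T_k.
All gears at start simultaneously when N is a common multiple of [21, 11]; the smallest such N is lcm(21, 11).
Start: lcm = T0 = 21
Fold in T1=11: gcd(21, 11) = 1; lcm(21, 11) = 21 * 11 / 1 = 231 / 1 = 231
Full cycle length = 231

Answer: 231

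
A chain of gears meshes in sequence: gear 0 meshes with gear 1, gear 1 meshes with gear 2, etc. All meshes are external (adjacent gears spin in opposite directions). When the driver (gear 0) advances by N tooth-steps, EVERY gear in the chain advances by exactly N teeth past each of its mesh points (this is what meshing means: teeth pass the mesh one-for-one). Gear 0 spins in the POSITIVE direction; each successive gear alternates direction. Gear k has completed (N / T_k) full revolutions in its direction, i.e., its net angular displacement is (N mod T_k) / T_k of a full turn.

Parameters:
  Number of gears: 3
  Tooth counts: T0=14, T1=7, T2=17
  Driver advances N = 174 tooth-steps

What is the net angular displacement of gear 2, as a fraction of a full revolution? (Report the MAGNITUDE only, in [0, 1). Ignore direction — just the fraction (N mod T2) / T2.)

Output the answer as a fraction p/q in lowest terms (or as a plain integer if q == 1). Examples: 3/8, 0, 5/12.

Answer: 4/17

Derivation:
Chain of 3 gears, tooth counts: [14, 7, 17]
  gear 0: T0=14, direction=positive, advance = 174 mod 14 = 6 teeth = 6/14 turn
  gear 1: T1=7, direction=negative, advance = 174 mod 7 = 6 teeth = 6/7 turn
  gear 2: T2=17, direction=positive, advance = 174 mod 17 = 4 teeth = 4/17 turn
Gear 2: 174 mod 17 = 4
Fraction = 4 / 17 = 4/17 (gcd(4,17)=1) = 4/17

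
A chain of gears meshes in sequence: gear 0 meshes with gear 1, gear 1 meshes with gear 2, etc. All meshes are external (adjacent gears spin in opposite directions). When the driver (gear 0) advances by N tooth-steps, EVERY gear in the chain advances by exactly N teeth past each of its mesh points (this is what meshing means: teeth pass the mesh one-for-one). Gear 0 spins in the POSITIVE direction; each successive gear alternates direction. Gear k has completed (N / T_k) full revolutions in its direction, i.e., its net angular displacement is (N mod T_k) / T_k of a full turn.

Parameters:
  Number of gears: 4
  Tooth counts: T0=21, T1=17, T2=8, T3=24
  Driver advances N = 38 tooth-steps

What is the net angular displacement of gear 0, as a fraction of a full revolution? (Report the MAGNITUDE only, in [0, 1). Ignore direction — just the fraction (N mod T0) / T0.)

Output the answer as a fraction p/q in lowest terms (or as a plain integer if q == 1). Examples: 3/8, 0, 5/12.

Answer: 17/21

Derivation:
Chain of 4 gears, tooth counts: [21, 17, 8, 24]
  gear 0: T0=21, direction=positive, advance = 38 mod 21 = 17 teeth = 17/21 turn
  gear 1: T1=17, direction=negative, advance = 38 mod 17 = 4 teeth = 4/17 turn
  gear 2: T2=8, direction=positive, advance = 38 mod 8 = 6 teeth = 6/8 turn
  gear 3: T3=24, direction=negative, advance = 38 mod 24 = 14 teeth = 14/24 turn
Gear 0: 38 mod 21 = 17
Fraction = 17 / 21 = 17/21 (gcd(17,21)=1) = 17/21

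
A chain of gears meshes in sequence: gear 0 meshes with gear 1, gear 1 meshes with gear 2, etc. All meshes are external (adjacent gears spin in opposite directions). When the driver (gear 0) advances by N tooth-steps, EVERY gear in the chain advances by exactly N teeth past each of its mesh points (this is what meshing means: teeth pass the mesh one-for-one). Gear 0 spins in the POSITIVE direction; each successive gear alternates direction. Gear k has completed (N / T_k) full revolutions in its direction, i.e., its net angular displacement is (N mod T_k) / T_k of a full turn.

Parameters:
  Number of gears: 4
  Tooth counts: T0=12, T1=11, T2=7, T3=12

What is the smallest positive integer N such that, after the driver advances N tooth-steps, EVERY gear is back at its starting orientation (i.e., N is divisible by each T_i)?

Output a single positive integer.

Gear k returns to start when N is a multiple of T_k.
All gears at start simultaneously when N is a common multiple of [12, 11, 7, 12]; the smallest such N is lcm(12, 11, 7, 12).
Start: lcm = T0 = 12
Fold in T1=11: gcd(12, 11) = 1; lcm(12, 11) = 12 * 11 / 1 = 132 / 1 = 132
Fold in T2=7: gcd(132, 7) = 1; lcm(132, 7) = 132 * 7 / 1 = 924 / 1 = 924
Fold in T3=12: gcd(924, 12) = 12; lcm(924, 12) = 924 * 12 / 12 = 11088 / 12 = 924
Full cycle length = 924

Answer: 924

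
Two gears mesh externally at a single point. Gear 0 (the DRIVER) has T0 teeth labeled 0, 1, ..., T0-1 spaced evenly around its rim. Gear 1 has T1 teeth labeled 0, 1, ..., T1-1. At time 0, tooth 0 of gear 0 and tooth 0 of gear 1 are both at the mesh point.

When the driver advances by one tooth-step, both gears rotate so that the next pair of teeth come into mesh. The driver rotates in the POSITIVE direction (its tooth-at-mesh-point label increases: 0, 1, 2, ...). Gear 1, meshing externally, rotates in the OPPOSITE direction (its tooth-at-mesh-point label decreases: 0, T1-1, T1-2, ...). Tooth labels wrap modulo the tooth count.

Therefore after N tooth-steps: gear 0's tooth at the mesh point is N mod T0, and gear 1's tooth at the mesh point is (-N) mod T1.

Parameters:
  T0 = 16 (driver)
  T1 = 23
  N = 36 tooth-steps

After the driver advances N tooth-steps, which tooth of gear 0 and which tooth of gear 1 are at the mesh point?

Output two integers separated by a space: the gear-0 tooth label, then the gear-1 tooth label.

Answer: 4 10

Derivation:
Gear 0 (driver, T0=16): tooth at mesh = N mod T0
  36 = 2 * 16 + 4, so 36 mod 16 = 4
  gear 0 tooth = 4
Gear 1 (driven, T1=23): tooth at mesh = (-N) mod T1
  36 = 1 * 23 + 13, so 36 mod 23 = 13
  (-36) mod 23 = (-13) mod 23 = 23 - 13 = 10
Mesh after 36 steps: gear-0 tooth 4 meets gear-1 tooth 10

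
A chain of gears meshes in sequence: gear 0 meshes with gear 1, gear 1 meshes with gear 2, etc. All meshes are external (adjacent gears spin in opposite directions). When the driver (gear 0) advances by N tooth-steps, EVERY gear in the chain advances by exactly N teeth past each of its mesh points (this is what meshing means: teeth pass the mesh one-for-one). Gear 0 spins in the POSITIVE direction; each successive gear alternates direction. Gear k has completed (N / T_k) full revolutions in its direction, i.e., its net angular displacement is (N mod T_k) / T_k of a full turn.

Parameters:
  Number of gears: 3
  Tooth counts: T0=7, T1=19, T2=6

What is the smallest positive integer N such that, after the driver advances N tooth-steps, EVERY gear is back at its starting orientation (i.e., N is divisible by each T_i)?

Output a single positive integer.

Gear k returns to start when N is a multiple of T_k.
All gears at start simultaneously when N is a common multiple of [7, 19, 6]; the smallest such N is lcm(7, 19, 6).
Start: lcm = T0 = 7
Fold in T1=19: gcd(7, 19) = 1; lcm(7, 19) = 7 * 19 / 1 = 133 / 1 = 133
Fold in T2=6: gcd(133, 6) = 1; lcm(133, 6) = 133 * 6 / 1 = 798 / 1 = 798
Full cycle length = 798

Answer: 798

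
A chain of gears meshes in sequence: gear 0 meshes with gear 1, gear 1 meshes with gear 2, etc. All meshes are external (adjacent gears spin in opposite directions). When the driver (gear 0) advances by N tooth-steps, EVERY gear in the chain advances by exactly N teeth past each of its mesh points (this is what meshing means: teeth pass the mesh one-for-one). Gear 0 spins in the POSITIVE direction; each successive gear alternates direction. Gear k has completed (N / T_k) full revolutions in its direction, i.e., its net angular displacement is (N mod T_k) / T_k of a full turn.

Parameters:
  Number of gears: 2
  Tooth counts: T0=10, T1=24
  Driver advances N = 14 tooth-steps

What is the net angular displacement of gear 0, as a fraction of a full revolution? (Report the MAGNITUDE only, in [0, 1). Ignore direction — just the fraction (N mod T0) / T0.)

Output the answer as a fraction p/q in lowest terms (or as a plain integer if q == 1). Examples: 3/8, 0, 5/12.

Chain of 2 gears, tooth counts: [10, 24]
  gear 0: T0=10, direction=positive, advance = 14 mod 10 = 4 teeth = 4/10 turn
  gear 1: T1=24, direction=negative, advance = 14 mod 24 = 14 teeth = 14/24 turn
Gear 0: 14 mod 10 = 4
Fraction = 4 / 10 = 2/5 (gcd(4,10)=2) = 2/5

Answer: 2/5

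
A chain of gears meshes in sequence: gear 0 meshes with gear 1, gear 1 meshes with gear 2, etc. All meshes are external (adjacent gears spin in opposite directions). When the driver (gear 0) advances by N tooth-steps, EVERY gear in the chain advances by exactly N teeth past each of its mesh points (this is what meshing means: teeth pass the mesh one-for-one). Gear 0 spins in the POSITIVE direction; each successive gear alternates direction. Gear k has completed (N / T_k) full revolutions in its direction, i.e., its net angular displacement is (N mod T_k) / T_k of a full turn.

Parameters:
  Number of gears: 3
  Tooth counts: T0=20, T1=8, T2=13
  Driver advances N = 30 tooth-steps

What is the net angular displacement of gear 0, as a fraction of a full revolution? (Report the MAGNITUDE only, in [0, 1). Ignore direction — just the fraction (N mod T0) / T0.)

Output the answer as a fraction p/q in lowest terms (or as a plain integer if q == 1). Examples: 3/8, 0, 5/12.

Answer: 1/2

Derivation:
Chain of 3 gears, tooth counts: [20, 8, 13]
  gear 0: T0=20, direction=positive, advance = 30 mod 20 = 10 teeth = 10/20 turn
  gear 1: T1=8, direction=negative, advance = 30 mod 8 = 6 teeth = 6/8 turn
  gear 2: T2=13, direction=positive, advance = 30 mod 13 = 4 teeth = 4/13 turn
Gear 0: 30 mod 20 = 10
Fraction = 10 / 20 = 1/2 (gcd(10,20)=10) = 1/2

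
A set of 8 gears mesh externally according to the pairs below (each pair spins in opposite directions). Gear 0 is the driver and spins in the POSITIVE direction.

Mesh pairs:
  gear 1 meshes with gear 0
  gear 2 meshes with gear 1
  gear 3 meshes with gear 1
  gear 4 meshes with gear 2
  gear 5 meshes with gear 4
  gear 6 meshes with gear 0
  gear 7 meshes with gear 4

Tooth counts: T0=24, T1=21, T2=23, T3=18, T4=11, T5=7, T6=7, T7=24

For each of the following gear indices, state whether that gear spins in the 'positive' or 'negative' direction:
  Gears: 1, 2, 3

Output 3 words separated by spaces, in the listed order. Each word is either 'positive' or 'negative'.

Answer: negative positive positive

Derivation:
Gear 0 (driver): positive (depth 0)
  gear 1: meshes with gear 0 -> depth 1 -> negative (opposite of gear 0)
  gear 2: meshes with gear 1 -> depth 2 -> positive (opposite of gear 1)
  gear 3: meshes with gear 1 -> depth 2 -> positive (opposite of gear 1)
  gear 4: meshes with gear 2 -> depth 3 -> negative (opposite of gear 2)
  gear 5: meshes with gear 4 -> depth 4 -> positive (opposite of gear 4)
  gear 6: meshes with gear 0 -> depth 1 -> negative (opposite of gear 0)
  gear 7: meshes with gear 4 -> depth 4 -> positive (opposite of gear 4)
Queried indices 1, 2, 3 -> negative, positive, positive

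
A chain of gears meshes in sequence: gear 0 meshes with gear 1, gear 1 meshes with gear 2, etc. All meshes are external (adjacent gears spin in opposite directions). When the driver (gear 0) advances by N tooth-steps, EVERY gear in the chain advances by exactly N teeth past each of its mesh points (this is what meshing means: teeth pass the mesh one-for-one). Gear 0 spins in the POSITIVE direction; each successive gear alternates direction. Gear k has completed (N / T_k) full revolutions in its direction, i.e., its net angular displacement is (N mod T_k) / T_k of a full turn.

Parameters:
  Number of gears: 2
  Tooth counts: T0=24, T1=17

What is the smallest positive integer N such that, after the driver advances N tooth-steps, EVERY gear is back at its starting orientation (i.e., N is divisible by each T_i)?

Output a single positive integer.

Answer: 408

Derivation:
Gear k returns to start when N is a multiple of T_k.
All gears at start simultaneously when N is a common multiple of [24, 17]; the smallest such N is lcm(24, 17).
Start: lcm = T0 = 24
Fold in T1=17: gcd(24, 17) = 1; lcm(24, 17) = 24 * 17 / 1 = 408 / 1 = 408
Full cycle length = 408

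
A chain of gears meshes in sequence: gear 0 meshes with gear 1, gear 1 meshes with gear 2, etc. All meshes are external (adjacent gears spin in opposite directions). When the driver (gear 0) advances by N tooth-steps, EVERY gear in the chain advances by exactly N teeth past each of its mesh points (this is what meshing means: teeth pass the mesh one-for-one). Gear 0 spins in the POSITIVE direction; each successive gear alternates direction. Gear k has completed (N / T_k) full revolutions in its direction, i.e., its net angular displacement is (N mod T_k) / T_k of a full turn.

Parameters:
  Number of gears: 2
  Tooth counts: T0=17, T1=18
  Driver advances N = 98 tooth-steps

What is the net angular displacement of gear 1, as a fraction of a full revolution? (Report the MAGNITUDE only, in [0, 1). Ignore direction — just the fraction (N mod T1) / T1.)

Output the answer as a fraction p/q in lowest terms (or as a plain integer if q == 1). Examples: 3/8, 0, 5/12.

Answer: 4/9

Derivation:
Chain of 2 gears, tooth counts: [17, 18]
  gear 0: T0=17, direction=positive, advance = 98 mod 17 = 13 teeth = 13/17 turn
  gear 1: T1=18, direction=negative, advance = 98 mod 18 = 8 teeth = 8/18 turn
Gear 1: 98 mod 18 = 8
Fraction = 8 / 18 = 4/9 (gcd(8,18)=2) = 4/9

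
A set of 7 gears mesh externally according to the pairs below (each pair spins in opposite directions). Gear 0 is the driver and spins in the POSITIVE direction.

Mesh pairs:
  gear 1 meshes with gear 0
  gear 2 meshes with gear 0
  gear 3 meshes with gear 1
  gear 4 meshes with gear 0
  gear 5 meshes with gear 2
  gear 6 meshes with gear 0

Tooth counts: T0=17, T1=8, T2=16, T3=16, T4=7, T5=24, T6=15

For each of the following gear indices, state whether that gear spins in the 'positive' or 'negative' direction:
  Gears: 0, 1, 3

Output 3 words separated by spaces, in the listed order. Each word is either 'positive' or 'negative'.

Answer: positive negative positive

Derivation:
Gear 0 (driver): positive (depth 0)
  gear 1: meshes with gear 0 -> depth 1 -> negative (opposite of gear 0)
  gear 2: meshes with gear 0 -> depth 1 -> negative (opposite of gear 0)
  gear 3: meshes with gear 1 -> depth 2 -> positive (opposite of gear 1)
  gear 4: meshes with gear 0 -> depth 1 -> negative (opposite of gear 0)
  gear 5: meshes with gear 2 -> depth 2 -> positive (opposite of gear 2)
  gear 6: meshes with gear 0 -> depth 1 -> negative (opposite of gear 0)
Queried indices 0, 1, 3 -> positive, negative, positive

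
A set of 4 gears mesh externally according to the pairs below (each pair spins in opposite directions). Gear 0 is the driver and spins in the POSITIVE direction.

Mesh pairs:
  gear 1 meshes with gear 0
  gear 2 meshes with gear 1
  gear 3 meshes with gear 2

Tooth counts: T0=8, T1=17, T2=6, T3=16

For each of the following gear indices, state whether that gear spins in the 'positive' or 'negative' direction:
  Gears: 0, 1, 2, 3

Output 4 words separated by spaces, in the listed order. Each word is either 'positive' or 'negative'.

Gear 0 (driver): positive (depth 0)
  gear 1: meshes with gear 0 -> depth 1 -> negative (opposite of gear 0)
  gear 2: meshes with gear 1 -> depth 2 -> positive (opposite of gear 1)
  gear 3: meshes with gear 2 -> depth 3 -> negative (opposite of gear 2)
Queried indices 0, 1, 2, 3 -> positive, negative, positive, negative

Answer: positive negative positive negative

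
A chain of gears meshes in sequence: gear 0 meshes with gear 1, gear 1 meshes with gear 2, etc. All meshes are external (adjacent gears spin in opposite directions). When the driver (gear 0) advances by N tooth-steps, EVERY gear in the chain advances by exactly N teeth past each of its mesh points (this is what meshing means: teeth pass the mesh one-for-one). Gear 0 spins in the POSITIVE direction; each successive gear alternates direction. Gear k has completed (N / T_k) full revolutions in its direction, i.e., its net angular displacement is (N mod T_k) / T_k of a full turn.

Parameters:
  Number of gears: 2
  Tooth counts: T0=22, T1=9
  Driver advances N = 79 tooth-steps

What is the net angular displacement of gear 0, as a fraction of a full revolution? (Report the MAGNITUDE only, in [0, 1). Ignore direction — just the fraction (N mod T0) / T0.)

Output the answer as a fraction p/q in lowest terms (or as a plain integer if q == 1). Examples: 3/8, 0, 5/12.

Answer: 13/22

Derivation:
Chain of 2 gears, tooth counts: [22, 9]
  gear 0: T0=22, direction=positive, advance = 79 mod 22 = 13 teeth = 13/22 turn
  gear 1: T1=9, direction=negative, advance = 79 mod 9 = 7 teeth = 7/9 turn
Gear 0: 79 mod 22 = 13
Fraction = 13 / 22 = 13/22 (gcd(13,22)=1) = 13/22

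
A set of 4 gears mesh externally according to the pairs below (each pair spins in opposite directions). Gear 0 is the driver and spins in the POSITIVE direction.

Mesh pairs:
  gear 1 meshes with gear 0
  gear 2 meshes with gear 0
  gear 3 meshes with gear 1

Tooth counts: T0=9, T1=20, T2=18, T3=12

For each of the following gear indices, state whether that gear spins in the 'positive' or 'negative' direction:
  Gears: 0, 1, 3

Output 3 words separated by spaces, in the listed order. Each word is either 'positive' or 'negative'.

Answer: positive negative positive

Derivation:
Gear 0 (driver): positive (depth 0)
  gear 1: meshes with gear 0 -> depth 1 -> negative (opposite of gear 0)
  gear 2: meshes with gear 0 -> depth 1 -> negative (opposite of gear 0)
  gear 3: meshes with gear 1 -> depth 2 -> positive (opposite of gear 1)
Queried indices 0, 1, 3 -> positive, negative, positive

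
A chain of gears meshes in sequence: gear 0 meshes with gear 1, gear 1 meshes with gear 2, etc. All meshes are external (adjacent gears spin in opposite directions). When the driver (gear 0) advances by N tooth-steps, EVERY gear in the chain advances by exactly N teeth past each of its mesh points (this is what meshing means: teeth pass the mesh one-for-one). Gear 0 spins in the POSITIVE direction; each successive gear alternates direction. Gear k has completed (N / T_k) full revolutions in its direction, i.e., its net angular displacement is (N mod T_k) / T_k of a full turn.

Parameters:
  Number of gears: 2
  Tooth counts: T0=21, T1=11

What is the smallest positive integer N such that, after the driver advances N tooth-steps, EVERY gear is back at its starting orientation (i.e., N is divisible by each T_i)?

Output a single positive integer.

Gear k returns to start when N is a multiple of T_k.
All gears at start simultaneously when N is a common multiple of [21, 11]; the smallest such N is lcm(21, 11).
Start: lcm = T0 = 21
Fold in T1=11: gcd(21, 11) = 1; lcm(21, 11) = 21 * 11 / 1 = 231 / 1 = 231
Full cycle length = 231

Answer: 231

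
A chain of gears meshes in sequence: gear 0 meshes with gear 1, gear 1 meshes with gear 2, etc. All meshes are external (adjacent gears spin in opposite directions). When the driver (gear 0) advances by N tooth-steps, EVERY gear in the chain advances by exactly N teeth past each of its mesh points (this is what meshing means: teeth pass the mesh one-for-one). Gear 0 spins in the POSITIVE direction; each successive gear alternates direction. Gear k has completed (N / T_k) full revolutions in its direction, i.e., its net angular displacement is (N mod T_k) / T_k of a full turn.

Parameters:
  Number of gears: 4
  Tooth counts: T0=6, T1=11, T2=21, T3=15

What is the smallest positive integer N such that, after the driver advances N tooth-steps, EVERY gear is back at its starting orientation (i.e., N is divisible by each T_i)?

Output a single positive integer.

Answer: 2310

Derivation:
Gear k returns to start when N is a multiple of T_k.
All gears at start simultaneously when N is a common multiple of [6, 11, 21, 15]; the smallest such N is lcm(6, 11, 21, 15).
Start: lcm = T0 = 6
Fold in T1=11: gcd(6, 11) = 1; lcm(6, 11) = 6 * 11 / 1 = 66 / 1 = 66
Fold in T2=21: gcd(66, 21) = 3; lcm(66, 21) = 66 * 21 / 3 = 1386 / 3 = 462
Fold in T3=15: gcd(462, 15) = 3; lcm(462, 15) = 462 * 15 / 3 = 6930 / 3 = 2310
Full cycle length = 2310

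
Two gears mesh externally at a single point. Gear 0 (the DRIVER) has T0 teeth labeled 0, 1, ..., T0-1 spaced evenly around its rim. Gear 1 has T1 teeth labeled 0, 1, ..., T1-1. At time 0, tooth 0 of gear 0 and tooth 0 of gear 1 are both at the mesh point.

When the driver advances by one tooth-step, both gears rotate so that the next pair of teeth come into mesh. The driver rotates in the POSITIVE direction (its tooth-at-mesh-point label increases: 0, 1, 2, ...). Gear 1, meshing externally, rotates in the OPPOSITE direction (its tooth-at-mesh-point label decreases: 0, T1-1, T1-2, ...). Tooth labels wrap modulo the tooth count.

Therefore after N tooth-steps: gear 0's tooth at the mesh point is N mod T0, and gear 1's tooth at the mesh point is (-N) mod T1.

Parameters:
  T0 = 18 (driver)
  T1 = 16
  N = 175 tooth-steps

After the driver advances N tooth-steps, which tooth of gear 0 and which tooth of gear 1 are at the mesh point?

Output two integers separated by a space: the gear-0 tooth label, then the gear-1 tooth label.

Answer: 13 1

Derivation:
Gear 0 (driver, T0=18): tooth at mesh = N mod T0
  175 = 9 * 18 + 13, so 175 mod 18 = 13
  gear 0 tooth = 13
Gear 1 (driven, T1=16): tooth at mesh = (-N) mod T1
  175 = 10 * 16 + 15, so 175 mod 16 = 15
  (-175) mod 16 = (-15) mod 16 = 16 - 15 = 1
Mesh after 175 steps: gear-0 tooth 13 meets gear-1 tooth 1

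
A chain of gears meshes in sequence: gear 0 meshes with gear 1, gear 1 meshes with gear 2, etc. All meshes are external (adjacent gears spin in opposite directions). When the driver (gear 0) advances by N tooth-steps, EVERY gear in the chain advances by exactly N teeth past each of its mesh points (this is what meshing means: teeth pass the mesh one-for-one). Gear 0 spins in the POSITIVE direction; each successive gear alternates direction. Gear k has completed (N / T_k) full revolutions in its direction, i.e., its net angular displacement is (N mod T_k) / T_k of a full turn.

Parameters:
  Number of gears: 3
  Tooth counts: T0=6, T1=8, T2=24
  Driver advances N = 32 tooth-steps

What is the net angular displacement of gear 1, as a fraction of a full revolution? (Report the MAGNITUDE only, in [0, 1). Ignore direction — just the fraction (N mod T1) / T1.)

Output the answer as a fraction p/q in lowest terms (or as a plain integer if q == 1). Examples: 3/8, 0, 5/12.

Chain of 3 gears, tooth counts: [6, 8, 24]
  gear 0: T0=6, direction=positive, advance = 32 mod 6 = 2 teeth = 2/6 turn
  gear 1: T1=8, direction=negative, advance = 32 mod 8 = 0 teeth = 0/8 turn
  gear 2: T2=24, direction=positive, advance = 32 mod 24 = 8 teeth = 8/24 turn
Gear 1: 32 mod 8 = 0
Fraction = 0 / 8 = 0/1 (gcd(0,8)=8) = 0

Answer: 0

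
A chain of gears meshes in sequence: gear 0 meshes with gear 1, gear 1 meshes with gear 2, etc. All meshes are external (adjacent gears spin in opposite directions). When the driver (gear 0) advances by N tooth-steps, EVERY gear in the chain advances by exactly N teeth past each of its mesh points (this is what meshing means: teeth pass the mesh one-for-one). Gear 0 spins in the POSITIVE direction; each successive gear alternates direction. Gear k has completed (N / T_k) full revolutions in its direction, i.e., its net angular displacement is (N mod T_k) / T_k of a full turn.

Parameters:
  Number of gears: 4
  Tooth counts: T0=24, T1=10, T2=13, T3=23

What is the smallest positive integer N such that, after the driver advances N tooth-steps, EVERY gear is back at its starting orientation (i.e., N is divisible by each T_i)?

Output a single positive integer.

Answer: 35880

Derivation:
Gear k returns to start when N is a multiple of T_k.
All gears at start simultaneously when N is a common multiple of [24, 10, 13, 23]; the smallest such N is lcm(24, 10, 13, 23).
Start: lcm = T0 = 24
Fold in T1=10: gcd(24, 10) = 2; lcm(24, 10) = 24 * 10 / 2 = 240 / 2 = 120
Fold in T2=13: gcd(120, 13) = 1; lcm(120, 13) = 120 * 13 / 1 = 1560 / 1 = 1560
Fold in T3=23: gcd(1560, 23) = 1; lcm(1560, 23) = 1560 * 23 / 1 = 35880 / 1 = 35880
Full cycle length = 35880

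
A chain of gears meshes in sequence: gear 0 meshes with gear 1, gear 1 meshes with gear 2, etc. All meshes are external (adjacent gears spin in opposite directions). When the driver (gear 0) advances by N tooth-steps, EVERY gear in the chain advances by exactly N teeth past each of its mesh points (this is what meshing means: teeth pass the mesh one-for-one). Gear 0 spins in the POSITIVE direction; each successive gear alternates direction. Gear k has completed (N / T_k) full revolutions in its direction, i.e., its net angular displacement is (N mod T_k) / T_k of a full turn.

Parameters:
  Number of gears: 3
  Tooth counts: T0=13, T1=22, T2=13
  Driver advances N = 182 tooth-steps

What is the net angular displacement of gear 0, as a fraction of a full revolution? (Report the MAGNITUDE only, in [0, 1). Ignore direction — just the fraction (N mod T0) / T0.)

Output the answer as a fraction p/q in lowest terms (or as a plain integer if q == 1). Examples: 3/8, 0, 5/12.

Chain of 3 gears, tooth counts: [13, 22, 13]
  gear 0: T0=13, direction=positive, advance = 182 mod 13 = 0 teeth = 0/13 turn
  gear 1: T1=22, direction=negative, advance = 182 mod 22 = 6 teeth = 6/22 turn
  gear 2: T2=13, direction=positive, advance = 182 mod 13 = 0 teeth = 0/13 turn
Gear 0: 182 mod 13 = 0
Fraction = 0 / 13 = 0/1 (gcd(0,13)=13) = 0

Answer: 0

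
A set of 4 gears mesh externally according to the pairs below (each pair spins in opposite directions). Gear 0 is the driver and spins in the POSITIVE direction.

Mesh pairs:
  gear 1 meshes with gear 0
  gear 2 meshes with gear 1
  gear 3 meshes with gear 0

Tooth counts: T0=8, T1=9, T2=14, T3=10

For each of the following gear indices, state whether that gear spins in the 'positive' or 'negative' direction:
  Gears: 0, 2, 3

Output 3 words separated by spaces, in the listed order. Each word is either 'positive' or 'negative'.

Answer: positive positive negative

Derivation:
Gear 0 (driver): positive (depth 0)
  gear 1: meshes with gear 0 -> depth 1 -> negative (opposite of gear 0)
  gear 2: meshes with gear 1 -> depth 2 -> positive (opposite of gear 1)
  gear 3: meshes with gear 0 -> depth 1 -> negative (opposite of gear 0)
Queried indices 0, 2, 3 -> positive, positive, negative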